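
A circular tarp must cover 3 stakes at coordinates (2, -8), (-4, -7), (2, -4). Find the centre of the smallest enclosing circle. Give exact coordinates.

Call the three points A, B, C in the order given.
Side lengths²: AB² = 37, AC² = 16, BC² = 45.
Since BC² = 45 < 37 + 16 = 53, the triangle is acute, so the smallest enclosing circle is the circumcircle.
Circumcentre = (-0.75, -6), r² = 11.5625.
Centre = (-0.75, -6).

(-0.75, -6)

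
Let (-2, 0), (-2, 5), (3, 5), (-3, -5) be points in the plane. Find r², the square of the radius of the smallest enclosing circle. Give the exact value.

By Welzl's lemma the MEC is supported by two points (diametrically opposite) or three points (on a circumcircle).
The farthest pair is (3, 5)–(-3, -5) with squared distance 136. The circle on this segment as diameter has centre (0, 0) and r² = 136/4 = 34.
Check (-2, 0): distance² to centre = 4 ≤ 34, so it lies inside.
All remaining points lie in this disk, and no smaller disk contains both endpoints, so this is the minimum enclosing circle.

34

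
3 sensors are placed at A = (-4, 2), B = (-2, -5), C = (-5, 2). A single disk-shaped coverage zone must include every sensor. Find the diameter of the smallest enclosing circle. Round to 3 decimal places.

7.616

Side lengths²: AB² = 53, AC² = 1, BC² = 58.
Since BC² = 58 ≥ 53 + 1 = 54, the angle opposite BC is not acute, so the smallest enclosing circle has BC as diameter.
Centre = midpoint of BC = (-3.5, -1.5), r² = 58/4 = 14.5.
Diameter = 2r = 2√(14.5) ≈ 7.616.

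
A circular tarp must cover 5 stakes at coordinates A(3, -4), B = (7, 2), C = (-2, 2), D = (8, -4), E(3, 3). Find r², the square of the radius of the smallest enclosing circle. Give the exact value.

The farthest pair is C–D with squared distance 136. The circle on this segment as diameter has centre (3, -1) and r² = 136/4 = 34.
Check A: distance² to centre = 9 ≤ 34, so it lies inside.
All remaining points lie in this disk, and no smaller disk contains both endpoints, so this is the minimum enclosing circle.

34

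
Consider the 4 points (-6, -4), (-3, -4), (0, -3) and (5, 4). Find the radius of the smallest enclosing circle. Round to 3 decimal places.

The farthest pair is (-6, -4)–(5, 4) with squared distance 185. The circle on this segment as diameter has centre (-0.5, 0) and r² = 185/4 = 46.25.
Check (-3, -4): distance² to centre = 22.25 ≤ 46.25, so it lies inside.
All remaining points lie in this disk, and no smaller disk contains both endpoints, so this is the minimum enclosing circle.
r = √(46.25) ≈ 6.801.

6.801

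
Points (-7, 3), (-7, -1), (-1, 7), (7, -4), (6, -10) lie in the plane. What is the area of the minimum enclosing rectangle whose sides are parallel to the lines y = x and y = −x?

182

In coordinates u = x + y, v = x − y the rectangle is axis-aligned; the map (x,y)→(u,v) scales areas by 2.
u-values: -4, -8, 6, 3, -4; range = 6 − (-8) = 14.
v-values: -10, -6, -8, 11, 16; range = 16 − (-10) = 26.
Area = (14 × 26) / 2 = 182.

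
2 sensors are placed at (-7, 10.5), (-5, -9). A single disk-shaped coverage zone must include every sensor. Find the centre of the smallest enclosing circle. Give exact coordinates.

The smallest circle enclosing two points has them as diameter endpoints.
Centre = midpoint = (-6, 0.75); r² = |(-7, 10.5)−(-5, -9)|²/4 = 384.25/4 = 96.0625.
Centre = (-6, 0.75).

(-6, 0.75)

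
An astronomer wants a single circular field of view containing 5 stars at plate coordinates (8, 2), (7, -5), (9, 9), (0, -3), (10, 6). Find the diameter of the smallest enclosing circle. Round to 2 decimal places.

By Welzl's lemma the MEC is supported by two points (diametrically opposite) or three points (on a circumcircle).
The minimum enclosing circle is determined by three boundary points: (7, -5), (9, 9), (0, -3).
Their circumcentre is (181/34, 81/34) with r² = 33125/578.
The farthest remaining point (10, 6) is at distance² 20205/578 ≤ 33125/578.
Diameter = 2r = 2√(33125/578) ≈ 15.14.

15.14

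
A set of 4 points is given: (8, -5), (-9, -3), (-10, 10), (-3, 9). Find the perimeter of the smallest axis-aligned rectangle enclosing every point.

66

Width = max x − min x = 8 − (-10) = 18.
Height = max y − min y = 10 − (-5) = 15.
Perimeter = 2(18 + 15) = 66.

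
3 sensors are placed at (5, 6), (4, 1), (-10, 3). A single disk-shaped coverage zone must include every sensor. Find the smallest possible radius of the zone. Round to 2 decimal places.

7.65

Call the three points A, B, C in the order given.
Side lengths²: AB² = 26, AC² = 234, BC² = 200.
Since AC² = 234 ≥ 200 + 26 = 226, the angle opposite AC is not acute, so the smallest enclosing circle has AC as diameter.
Centre = midpoint of AC = (-2.5, 4.5), r² = 234/4 = 58.5.
r = √(58.5) ≈ 7.65.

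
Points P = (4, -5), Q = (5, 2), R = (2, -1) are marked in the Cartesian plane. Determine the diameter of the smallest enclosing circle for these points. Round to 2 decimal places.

Side lengths²: PQ² = 50, PR² = 20, QR² = 18.
Since PQ² = 50 ≥ 20 + 18 = 38, the angle opposite PQ is not acute, so the smallest enclosing circle has PQ as diameter.
Centre = midpoint of PQ = (4.5, -1.5), r² = 50/4 = 12.5.
Diameter = 2r = 2√(12.5) ≈ 7.07.

7.07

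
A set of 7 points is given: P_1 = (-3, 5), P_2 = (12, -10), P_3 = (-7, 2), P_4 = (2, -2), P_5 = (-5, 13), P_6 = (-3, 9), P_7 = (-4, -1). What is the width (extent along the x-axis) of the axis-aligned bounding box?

19

max x = 12, min x = -7, so width = 19.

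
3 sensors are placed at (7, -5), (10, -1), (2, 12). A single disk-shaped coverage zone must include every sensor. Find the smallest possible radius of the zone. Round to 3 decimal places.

Call the three points A, B, C in the order given.
Side lengths²: AB² = 25, AC² = 314, BC² = 233.
Since AC² = 314 ≥ 233 + 25 = 258, the angle opposite AC is not acute, so the smallest enclosing circle has AC as diameter.
Centre = midpoint of AC = (4.5, 3.5), r² = 314/4 = 78.5.
r = √(78.5) ≈ 8.860.

8.860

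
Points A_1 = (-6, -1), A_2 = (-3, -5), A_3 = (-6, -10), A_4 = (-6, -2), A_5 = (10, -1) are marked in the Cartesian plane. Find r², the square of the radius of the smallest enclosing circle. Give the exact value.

84.25

A smallest enclosing disk is always determined by at most three of the input points on its boundary.
The farthest pair is A_3–A_5 with squared distance 337. The circle on this segment as diameter has centre (2, -5.5) and r² = 337/4 = 84.25.
Check A_1: distance² to centre = 84.25 ≤ 84.25, so it lies inside.
All remaining points lie in this disk, and no smaller disk contains both endpoints, so this is the minimum enclosing circle.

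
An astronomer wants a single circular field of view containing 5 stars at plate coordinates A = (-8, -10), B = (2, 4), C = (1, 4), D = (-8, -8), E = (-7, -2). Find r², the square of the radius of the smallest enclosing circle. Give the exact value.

74

By Welzl's lemma the MEC is supported by two points (diametrically opposite) or three points (on a circumcircle).
The farthest pair is A–B with squared distance 296. The circle on this segment as diameter has centre (-3, -3) and r² = 296/4 = 74.
Check C: distance² to centre = 65 ≤ 74, so it lies inside.
All remaining points lie in this disk, and no smaller disk contains both endpoints, so this is the minimum enclosing circle.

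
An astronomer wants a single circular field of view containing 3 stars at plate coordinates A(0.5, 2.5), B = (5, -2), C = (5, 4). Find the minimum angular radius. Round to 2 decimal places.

Side lengths²: AB² = 40.5, AC² = 22.5, BC² = 36.
Since AB² = 40.5 < 36 + 22.5 = 58.5, the triangle is acute, so the smallest enclosing circle is the circumcircle.
Circumcentre = (3.5, 1), r² = 11.25.
r = √(11.25) ≈ 3.35.

3.35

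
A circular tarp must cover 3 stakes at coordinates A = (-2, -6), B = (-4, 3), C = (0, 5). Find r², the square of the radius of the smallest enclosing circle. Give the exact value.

Side lengths²: AB² = 85, AC² = 125, BC² = 20.
Since AC² = 125 ≥ 85 + 20 = 105, the angle opposite AC is not acute, so the smallest enclosing circle has AC as diameter.
Centre = midpoint of AC = (-1, -0.5), r² = 125/4 = 31.25.

31.25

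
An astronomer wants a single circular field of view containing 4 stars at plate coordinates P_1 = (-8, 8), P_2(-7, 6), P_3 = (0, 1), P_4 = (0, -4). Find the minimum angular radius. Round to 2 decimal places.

7.21

By Welzl's lemma the MEC is supported by two points (diametrically opposite) or three points (on a circumcircle).
The farthest pair is P_1–P_4 with squared distance 208. The circle on this segment as diameter has centre (-4, 2) and r² = 208/4 = 52.
Check P_2: distance² to centre = 25 ≤ 52, so it lies inside.
All remaining points lie in this disk, and no smaller disk contains both endpoints, so this is the minimum enclosing circle.
r = √52 ≈ 7.21.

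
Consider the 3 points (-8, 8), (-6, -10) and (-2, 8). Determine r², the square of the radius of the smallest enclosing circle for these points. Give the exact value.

6970/81

Call the three points A, B, C in the order given.
Side lengths²: AB² = 328, AC² = 36, BC² = 340.
Since BC² = 340 < 328 + 36 = 364, the triangle is acute, so the smallest enclosing circle is the circumcircle.
Circumcentre = (-5, -7/9), r² = 6970/81.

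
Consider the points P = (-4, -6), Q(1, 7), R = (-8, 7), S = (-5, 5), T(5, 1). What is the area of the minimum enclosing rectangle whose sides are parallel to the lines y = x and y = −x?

171

In coordinates u = x + y, v = x − y the rectangle is axis-aligned; the map (x,y)→(u,v) scales areas by 2.
u-values: -10, 8, -1, 0, 6; range = 8 − (-10) = 18.
v-values: 2, -6, -15, -10, 4; range = 4 − (-15) = 19.
Area = (18 × 19) / 2 = 171.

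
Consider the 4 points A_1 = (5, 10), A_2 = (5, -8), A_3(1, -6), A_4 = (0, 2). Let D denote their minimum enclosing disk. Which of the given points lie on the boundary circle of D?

The minimum enclosing circle of a finite set is fixed by two of the points (as a diameter) or three (as a circumcircle).
The farthest pair is A_1–A_2 with squared distance 324. The circle on this segment as diameter has centre (5, 1) and r² = 324/4 = 81.
Check A_3: distance² to centre = 65 ≤ 81, so it lies inside.
All remaining points lie in this disk, and no smaller disk contains both endpoints, so this is the minimum enclosing circle.
The points at distance exactly r from the centre are A_1, A_2 — 2 points.

A_1, A_2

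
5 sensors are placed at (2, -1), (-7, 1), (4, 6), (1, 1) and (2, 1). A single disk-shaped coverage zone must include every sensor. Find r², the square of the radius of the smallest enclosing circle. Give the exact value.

36.5

The farthest pair is (-7, 1)–(4, 6) with squared distance 146. The circle on this segment as diameter has centre (-1.5, 3.5) and r² = 146/4 = 36.5.
Check (2, -1): distance² to centre = 32.5 ≤ 36.5, so it lies inside.
All remaining points lie in this disk, and no smaller disk contains both endpoints, so this is the minimum enclosing circle.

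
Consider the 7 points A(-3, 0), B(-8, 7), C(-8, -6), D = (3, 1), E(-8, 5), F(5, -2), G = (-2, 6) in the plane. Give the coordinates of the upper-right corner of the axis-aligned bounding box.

(5, 7)

x-range [-8, 5], y-range [-6, 7].
The upper-right corner is (5, 7).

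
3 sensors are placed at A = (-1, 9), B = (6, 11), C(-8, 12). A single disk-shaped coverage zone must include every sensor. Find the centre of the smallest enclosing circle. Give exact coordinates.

(-1, 11.5)

Side lengths²: AB² = 53, AC² = 58, BC² = 197.
Since BC² = 197 ≥ 58 + 53 = 111, the angle opposite BC is not acute, so the smallest enclosing circle has BC as diameter.
Centre = midpoint of BC = (-1, 11.5), r² = 197/4 = 49.25.
Centre = (-1, 11.5).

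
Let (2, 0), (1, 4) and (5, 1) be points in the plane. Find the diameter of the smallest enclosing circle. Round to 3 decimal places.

5.015

Call the three points A, B, C in the order given.
Side lengths²: AB² = 17, AC² = 10, BC² = 25.
Since BC² = 25 < 17 + 10 = 27, the triangle is acute, so the smallest enclosing circle is the circumcircle.
Circumcentre = (75/26, 61/26), r² = 2125/338.
Diameter = 2r = 2√(2125/338) ≈ 5.015.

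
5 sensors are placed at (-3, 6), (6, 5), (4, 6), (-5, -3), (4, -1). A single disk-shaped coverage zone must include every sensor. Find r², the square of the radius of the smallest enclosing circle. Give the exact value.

The farthest pair is (6, 5)–(-5, -3) with squared distance 185. The circle on this segment as diameter has centre (0.5, 1) and r² = 185/4 = 46.25.
Check (-3, 6): distance² to centre = 37.25 ≤ 46.25, so it lies inside.
All remaining points lie in this disk, and no smaller disk contains both endpoints, so this is the minimum enclosing circle.

46.25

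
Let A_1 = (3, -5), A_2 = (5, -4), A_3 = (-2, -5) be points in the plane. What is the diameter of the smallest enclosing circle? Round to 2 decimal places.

7.07

Side lengths²: A_1A_2² = 5, A_1A_3² = 25, A_2A_3² = 50.
Since A_2A_3² = 50 ≥ 25 + 5 = 30, the angle opposite A_2A_3 is not acute, so the smallest enclosing circle has A_2A_3 as diameter.
Centre = midpoint of A_2A_3 = (1.5, -4.5), r² = 50/4 = 12.5.
Diameter = 2r = 2√(12.5) ≈ 7.07.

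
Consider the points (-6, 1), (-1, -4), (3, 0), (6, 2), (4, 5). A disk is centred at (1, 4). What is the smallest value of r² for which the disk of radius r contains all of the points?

The required radius is the distance from (1, 4) to the farthest point.
Squared distances: 58, 68, 20, 29, 10.
Maximum is 68, attained at (-1, -4).

68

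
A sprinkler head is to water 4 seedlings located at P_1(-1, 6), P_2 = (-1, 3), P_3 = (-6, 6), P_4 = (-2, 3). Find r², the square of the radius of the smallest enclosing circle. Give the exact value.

8.5

The minimum enclosing circle of a finite set is fixed by two of the points (as a diameter) or three (as a circumcircle).
The farthest pair is P_2–P_3 with squared distance 34. The circle on this segment as diameter has centre (-3.5, 4.5) and r² = 34/4 = 8.5.
Check P_1: distance² to centre = 8.5 ≤ 8.5, so it lies inside.
All remaining points lie in this disk, and no smaller disk contains both endpoints, so this is the minimum enclosing circle.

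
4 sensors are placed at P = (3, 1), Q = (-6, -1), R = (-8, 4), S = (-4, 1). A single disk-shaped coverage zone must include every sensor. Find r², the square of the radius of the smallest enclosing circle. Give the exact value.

The farthest pair is P–R with squared distance 130. The circle on this segment as diameter has centre (-2.5, 2.5) and r² = 130/4 = 32.5.
Check Q: distance² to centre = 24.5 ≤ 32.5, so it lies inside.
All remaining points lie in this disk, and no smaller disk contains both endpoints, so this is the minimum enclosing circle.

32.5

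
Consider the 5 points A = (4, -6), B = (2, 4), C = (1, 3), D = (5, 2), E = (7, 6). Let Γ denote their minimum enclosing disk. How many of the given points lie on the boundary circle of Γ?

A smallest enclosing disk is always determined by at most three of the input points on its boundary.
The farthest pair is A–E with squared distance 153. The circle on this segment as diameter has centre (5.5, 0) and r² = 153/4 = 38.25.
Check B: distance² to centre = 28.25 ≤ 38.25, so it lies inside.
All remaining points lie in this disk, and no smaller disk contains both endpoints, so this is the minimum enclosing circle.
The points at distance exactly r from the centre are A, E — 2 points.

2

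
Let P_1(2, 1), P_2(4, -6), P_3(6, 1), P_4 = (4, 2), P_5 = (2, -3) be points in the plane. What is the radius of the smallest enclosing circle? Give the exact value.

By Welzl's lemma the MEC is supported by two points (diametrically opposite) or three points (on a circumcircle).
The farthest pair is P_2–P_4 with squared distance 64. The circle on this segment as diameter has centre (4, -2) and r² = 64/4 = 16.
Check P_1: distance² to centre = 13 ≤ 16, so it lies inside.
All remaining points lie in this disk, and no smaller disk contains both endpoints, so this is the minimum enclosing circle.
r = √16 = 4.

4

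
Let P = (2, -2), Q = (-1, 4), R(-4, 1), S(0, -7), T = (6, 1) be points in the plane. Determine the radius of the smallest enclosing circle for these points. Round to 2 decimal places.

5.68

The minimum enclosing circle of a finite set is fixed by two of the points (as a diameter) or three (as a circumcircle).
The minimum enclosing circle is determined by three boundary points: Q, S, T.
Their circumcentre is (31/37, -51/37) with r² = 44225/1369.
The farthest remaining point R is at distance² 39785/1369 ≤ 44225/1369.
r = √(44225/1369) ≈ 5.68.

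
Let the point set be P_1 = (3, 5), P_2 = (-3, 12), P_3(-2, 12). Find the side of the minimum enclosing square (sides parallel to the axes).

7

The bounding box has width 6 and height 7.
An axis-aligned square enclosing the set must have side ≥ max(width, height).
So the minimum side is max(6, 7) = 7.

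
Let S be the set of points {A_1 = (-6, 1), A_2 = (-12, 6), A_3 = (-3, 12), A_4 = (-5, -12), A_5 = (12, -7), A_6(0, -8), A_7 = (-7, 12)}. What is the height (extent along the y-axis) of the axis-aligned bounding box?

max y = 12, min y = -12, so height = 24.

24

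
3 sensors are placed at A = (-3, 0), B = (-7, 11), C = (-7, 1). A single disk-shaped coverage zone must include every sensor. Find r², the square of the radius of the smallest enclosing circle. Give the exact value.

34.25

Side lengths²: AB² = 137, AC² = 17, BC² = 100.
Since AB² = 137 ≥ 100 + 17 = 117, the angle opposite AB is not acute, so the smallest enclosing circle has AB as diameter.
Centre = midpoint of AB = (-5, 5.5), r² = 137/4 = 34.25.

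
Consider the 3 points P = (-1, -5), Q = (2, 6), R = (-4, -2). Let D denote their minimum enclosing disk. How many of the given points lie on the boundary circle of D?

2

Side lengths²: PQ² = 130, PR² = 18, QR² = 100.
Since PQ² = 130 ≥ 100 + 18 = 118, the angle opposite PQ is not acute, so the smallest enclosing circle has PQ as diameter.
Centre = midpoint of PQ = (0.5, 0.5), r² = 130/4 = 32.5.
The points at distance exactly r from the centre are P, Q — 2 points.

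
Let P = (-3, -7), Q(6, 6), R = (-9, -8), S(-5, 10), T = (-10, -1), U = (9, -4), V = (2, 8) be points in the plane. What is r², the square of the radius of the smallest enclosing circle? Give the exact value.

By Welzl's lemma the MEC is supported by two points (diametrically opposite) or three points (on a circumcircle).
The minimum enclosing circle is determined by three boundary points: R, S, U.
Their circumcentre is (-14/11, -3/11) with r² = 14450/121.
The farthest remaining point Q is at distance² 11161/121 ≤ 14450/121.

14450/121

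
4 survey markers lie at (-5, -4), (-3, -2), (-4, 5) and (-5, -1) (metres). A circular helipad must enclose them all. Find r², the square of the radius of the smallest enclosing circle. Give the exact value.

20.5

A smallest enclosing disk is always determined by at most three of the input points on its boundary.
The farthest pair is (-5, -4)–(-4, 5) with squared distance 82. The circle on this segment as diameter has centre (-4.5, 0.5) and r² = 82/4 = 20.5.
Check (-3, -2): distance² to centre = 8.5 ≤ 20.5, so it lies inside.
All remaining points lie in this disk, and no smaller disk contains both endpoints, so this is the minimum enclosing circle.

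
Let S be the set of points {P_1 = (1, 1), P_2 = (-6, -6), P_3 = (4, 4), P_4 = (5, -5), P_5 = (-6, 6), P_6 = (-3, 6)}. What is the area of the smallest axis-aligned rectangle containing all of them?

132

x ranges over [-6, 5], width 11.
y ranges over [-6, 6], height 12.
Area = 11 × 12 = 132.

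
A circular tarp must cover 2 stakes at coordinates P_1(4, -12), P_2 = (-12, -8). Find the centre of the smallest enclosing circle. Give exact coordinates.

(-4, -10)

The smallest circle enclosing two points has them as diameter endpoints.
Centre = midpoint = (-4, -10); r² = |P_1P_2|²/4 = 272/4 = 68.
Centre = (-4, -10).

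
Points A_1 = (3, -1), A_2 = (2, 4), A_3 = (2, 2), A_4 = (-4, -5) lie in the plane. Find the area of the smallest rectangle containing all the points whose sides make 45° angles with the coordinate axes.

45

In coordinates u = x + y, v = x − y the rectangle is axis-aligned; the map (x,y)→(u,v) scales areas by 2.
u-values: 2, 6, 4, -9; range = 6 − (-9) = 15.
v-values: 4, -2, 0, 1; range = 4 − (-2) = 6.
Area = (15 × 6) / 2 = 45.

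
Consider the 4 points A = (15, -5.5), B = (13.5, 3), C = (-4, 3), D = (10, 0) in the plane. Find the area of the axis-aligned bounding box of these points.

161.5

x ranges over [-4, 15], width 19.
y ranges over [-5.5, 3], height 8.5.
Area = 19 × 8.5 = 161.5.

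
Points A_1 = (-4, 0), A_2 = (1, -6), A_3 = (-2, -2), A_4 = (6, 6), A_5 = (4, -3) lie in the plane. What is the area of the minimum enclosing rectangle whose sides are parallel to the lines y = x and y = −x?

In coordinates u = x + y, v = x − y the rectangle is axis-aligned; the map (x,y)→(u,v) scales areas by 2.
u-values: -4, -5, -4, 12, 1; range = 12 − (-5) = 17.
v-values: -4, 7, 0, 0, 7; range = 7 − (-4) = 11.
Area = (17 × 11) / 2 = 93.5.

93.5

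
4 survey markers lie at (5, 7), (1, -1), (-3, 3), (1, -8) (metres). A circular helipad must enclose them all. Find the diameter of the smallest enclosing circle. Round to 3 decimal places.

The minimum enclosing circle of a finite set is fixed by two of the points (as a diameter) or three (as a circumcircle).
The farthest pair is (5, 7)–(1, -8) with squared distance 241. The circle on this segment as diameter has centre (3, -0.5) and r² = 241/4 = 60.25.
Check (1, -1): distance² to centre = 4.25 ≤ 60.25, so it lies inside.
All remaining points lie in this disk, and no smaller disk contains both endpoints, so this is the minimum enclosing circle.
Diameter = 2r = 2√(60.25) ≈ 15.524.

15.524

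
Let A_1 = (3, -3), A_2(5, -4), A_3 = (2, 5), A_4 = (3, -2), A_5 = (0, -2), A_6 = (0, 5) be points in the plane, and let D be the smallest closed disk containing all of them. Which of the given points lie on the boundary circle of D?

A_2, A_6

By Welzl's lemma the MEC is supported by two points (diametrically opposite) or three points (on a circumcircle).
The farthest pair is A_2–A_6 with squared distance 106. The circle on this segment as diameter has centre (2.5, 0.5) and r² = 106/4 = 26.5.
Check A_1: distance² to centre = 12.5 ≤ 26.5, so it lies inside.
All remaining points lie in this disk, and no smaller disk contains both endpoints, so this is the minimum enclosing circle.
The points at distance exactly r from the centre are A_2, A_6 — 2 points.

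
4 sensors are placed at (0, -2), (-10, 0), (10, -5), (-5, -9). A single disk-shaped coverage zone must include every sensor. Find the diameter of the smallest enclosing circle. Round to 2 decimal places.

The farthest pair is (-10, 0)–(10, -5) with squared distance 425. The circle on this segment as diameter has centre (0, -2.5) and r² = 425/4 = 106.25.
Check (0, -2): distance² to centre = 0.25 ≤ 106.25, so it lies inside.
All remaining points lie in this disk, and no smaller disk contains both endpoints, so this is the minimum enclosing circle.
Diameter = 2r = 2√(106.25) ≈ 20.62.

20.62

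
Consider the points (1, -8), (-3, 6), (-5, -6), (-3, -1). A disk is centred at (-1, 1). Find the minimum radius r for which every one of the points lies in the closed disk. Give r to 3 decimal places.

9.220

The required radius is the distance from (-1, 1) to the farthest point.
Squared distances: 85, 29, 65, 8.
Maximum is 85, attained at (1, -8).
r = √85 ≈ 9.220.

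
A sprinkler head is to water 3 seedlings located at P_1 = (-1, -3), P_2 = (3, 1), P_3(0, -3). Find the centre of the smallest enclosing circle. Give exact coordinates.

Side lengths²: P_1P_2² = 32, P_1P_3² = 1, P_2P_3² = 25.
Since P_1P_2² = 32 ≥ 25 + 1 = 26, the angle opposite P_1P_2 is not acute, so the smallest enclosing circle has P_1P_2 as diameter.
Centre = midpoint of P_1P_2 = (1, -1), r² = 32/4 = 8.
Centre = (1, -1).

(1, -1)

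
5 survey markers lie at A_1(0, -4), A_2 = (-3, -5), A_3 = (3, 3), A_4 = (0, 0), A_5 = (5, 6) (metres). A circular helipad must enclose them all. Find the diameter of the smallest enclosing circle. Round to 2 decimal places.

By Welzl's lemma the MEC is supported by two points (diametrically opposite) or three points (on a circumcircle).
The farthest pair is A_2–A_5 with squared distance 185. The circle on this segment as diameter has centre (1, 0.5) and r² = 185/4 = 46.25.
Check A_1: distance² to centre = 21.25 ≤ 46.25, so it lies inside.
All remaining points lie in this disk, and no smaller disk contains both endpoints, so this is the minimum enclosing circle.
Diameter = 2r = 2√(46.25) ≈ 13.60.

13.60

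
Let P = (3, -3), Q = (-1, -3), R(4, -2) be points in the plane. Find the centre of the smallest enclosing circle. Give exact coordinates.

(1.5, -2.5)

Side lengths²: PQ² = 16, PR² = 2, QR² = 26.
Since QR² = 26 ≥ 16 + 2 = 18, the angle opposite QR is not acute, so the smallest enclosing circle has QR as diameter.
Centre = midpoint of QR = (1.5, -2.5), r² = 26/4 = 6.5.
Centre = (1.5, -2.5).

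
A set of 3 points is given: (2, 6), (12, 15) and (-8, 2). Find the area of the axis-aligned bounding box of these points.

x ranges over [-8, 12], width 20.
y ranges over [2, 15], height 13.
Area = 20 × 13 = 260.

260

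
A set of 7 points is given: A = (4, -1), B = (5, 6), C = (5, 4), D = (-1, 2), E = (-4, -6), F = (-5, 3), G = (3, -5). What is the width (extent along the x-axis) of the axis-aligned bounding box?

10

max x = 5, min x = -5, so width = 10.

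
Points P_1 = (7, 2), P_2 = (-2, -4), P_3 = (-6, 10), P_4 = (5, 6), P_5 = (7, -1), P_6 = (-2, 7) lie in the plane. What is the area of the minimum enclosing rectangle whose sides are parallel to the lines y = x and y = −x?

204

In coordinates u = x + y, v = x − y the rectangle is axis-aligned; the map (x,y)→(u,v) scales areas by 2.
u-values: 9, -6, 4, 11, 6, 5; range = 11 − (-6) = 17.
v-values: 5, 2, -16, -1, 8, -9; range = 8 − (-16) = 24.
Area = (17 × 24) / 2 = 204.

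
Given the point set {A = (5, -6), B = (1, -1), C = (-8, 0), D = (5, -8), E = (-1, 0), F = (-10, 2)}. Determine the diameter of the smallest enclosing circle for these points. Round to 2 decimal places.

The farthest pair is D–F with squared distance 325. The circle on this segment as diameter has centre (-2.5, -3) and r² = 325/4 = 81.25.
Check A: distance² to centre = 65.25 ≤ 81.25, so it lies inside.
All remaining points lie in this disk, and no smaller disk contains both endpoints, so this is the minimum enclosing circle.
Diameter = 2r = 2√(81.25) ≈ 18.03.

18.03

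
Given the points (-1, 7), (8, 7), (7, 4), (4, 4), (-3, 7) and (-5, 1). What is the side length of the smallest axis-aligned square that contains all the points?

13

The bounding box has width 13 and height 6.
An axis-aligned square enclosing the set must have side ≥ max(width, height).
So the minimum side is max(13, 6) = 13.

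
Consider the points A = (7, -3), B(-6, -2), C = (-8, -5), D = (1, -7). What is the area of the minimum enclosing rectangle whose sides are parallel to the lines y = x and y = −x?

119

In coordinates u = x + y, v = x − y the rectangle is axis-aligned; the map (x,y)→(u,v) scales areas by 2.
u-values: 4, -8, -13, -6; range = 4 − (-13) = 17.
v-values: 10, -4, -3, 8; range = 10 − (-4) = 14.
Area = (17 × 14) / 2 = 119.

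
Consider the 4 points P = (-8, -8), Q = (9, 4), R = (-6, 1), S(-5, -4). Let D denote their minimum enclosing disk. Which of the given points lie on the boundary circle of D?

P, Q

The minimum enclosing circle of a finite set is fixed by two of the points (as a diameter) or three (as a circumcircle).
The farthest pair is P–Q with squared distance 433. The circle on this segment as diameter has centre (0.5, -2) and r² = 433/4 = 108.25.
Check R: distance² to centre = 51.25 ≤ 108.25, so it lies inside.
All remaining points lie in this disk, and no smaller disk contains both endpoints, so this is the minimum enclosing circle.
The points at distance exactly r from the centre are P, Q — 2 points.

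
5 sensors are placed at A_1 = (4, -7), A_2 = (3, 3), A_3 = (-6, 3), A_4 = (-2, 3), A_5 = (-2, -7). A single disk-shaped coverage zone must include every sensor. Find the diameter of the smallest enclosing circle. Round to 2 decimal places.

14.14

By Welzl's lemma the MEC is supported by two points (diametrically opposite) or three points (on a circumcircle).
The farthest pair is A_1–A_3 with squared distance 200. The circle on this segment as diameter has centre (-1, -2) and r² = 200/4 = 50.
Check A_2: distance² to centre = 41 ≤ 50, so it lies inside.
All remaining points lie in this disk, and no smaller disk contains both endpoints, so this is the minimum enclosing circle.
Diameter = 2r = 2√50 ≈ 14.14.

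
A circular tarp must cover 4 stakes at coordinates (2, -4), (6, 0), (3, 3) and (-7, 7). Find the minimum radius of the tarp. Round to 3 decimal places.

7.419

The minimum enclosing circle of a finite set is fixed by two of the points (as a diameter) or three (as a circumcircle).
The minimum enclosing circle is determined by three boundary points: (2, -4), (6, 0), (-7, 7).
Their circumcentre is (-0.85, 2.85) with r² = 55.045.
The farthest remaining point (3, 3) is at distance² 14.845 ≤ 55.045.
r = √(55.045) ≈ 7.419.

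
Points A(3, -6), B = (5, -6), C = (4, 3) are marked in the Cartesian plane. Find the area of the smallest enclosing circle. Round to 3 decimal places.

65.198

Side lengths²: AB² = 4, AC² = 82, BC² = 82.
Since BC² = 82 < 82 + 4 = 86, the triangle is acute, so the smallest enclosing circle is the circumcircle.
Circumcentre = (4, -14/9), r² = 1681/81.
Area = π·r² = π·1681/81 ≈ 65.198.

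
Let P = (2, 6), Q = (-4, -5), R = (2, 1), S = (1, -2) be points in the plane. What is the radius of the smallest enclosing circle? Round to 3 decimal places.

By Welzl's lemma the MEC is supported by two points (diametrically opposite) or three points (on a circumcircle).
The farthest pair is P–Q with squared distance 157. The circle on this segment as diameter has centre (-1, 0.5) and r² = 157/4 = 39.25.
Check R: distance² to centre = 9.25 ≤ 39.25, so it lies inside.
All remaining points lie in this disk, and no smaller disk contains both endpoints, so this is the minimum enclosing circle.
r = √(39.25) ≈ 6.265.

6.265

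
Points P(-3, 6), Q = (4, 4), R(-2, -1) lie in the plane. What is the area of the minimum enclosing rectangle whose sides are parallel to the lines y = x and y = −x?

49.5

In coordinates u = x + y, v = x − y the rectangle is axis-aligned; the map (x,y)→(u,v) scales areas by 2.
u-values: 3, 8, -3; range = 8 − (-3) = 11.
v-values: -9, 0, -1; range = 0 − (-9) = 9.
Area = (11 × 9) / 2 = 49.5.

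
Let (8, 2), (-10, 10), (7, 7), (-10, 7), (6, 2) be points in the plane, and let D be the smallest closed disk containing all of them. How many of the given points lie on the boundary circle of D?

By Welzl's lemma the MEC is supported by two points (diametrically opposite) or three points (on a circumcircle).
The farthest pair is (8, 2)–(-10, 10) with squared distance 388. The circle on this segment as diameter has centre (-1, 6) and r² = 388/4 = 97.
Check (7, 7): distance² to centre = 65 ≤ 97, so it lies inside.
All remaining points lie in this disk, and no smaller disk contains both endpoints, so this is the minimum enclosing circle.
The points at distance exactly r from the centre are (8, 2), (-10, 10) — 2 points.

2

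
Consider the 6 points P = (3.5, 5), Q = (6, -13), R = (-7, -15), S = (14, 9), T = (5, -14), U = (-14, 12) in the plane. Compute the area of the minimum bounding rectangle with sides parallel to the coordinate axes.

x ranges over [-14, 14], width 28.
y ranges over [-15, 12], height 27.
Area = 28 × 27 = 756.

756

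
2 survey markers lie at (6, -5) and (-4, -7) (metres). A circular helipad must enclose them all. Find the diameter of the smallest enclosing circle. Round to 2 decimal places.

10.20

The smallest circle enclosing two points has them as diameter endpoints.
Centre = midpoint = (1, -6); r² = |(6, -5)−(-4, -7)|²/4 = 104/4 = 26.
Diameter = 2r = 2√26 ≈ 10.20.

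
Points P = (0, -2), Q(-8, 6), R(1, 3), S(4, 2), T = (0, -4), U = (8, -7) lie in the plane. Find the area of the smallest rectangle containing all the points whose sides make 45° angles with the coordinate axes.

145

In coordinates u = x + y, v = x − y the rectangle is axis-aligned; the map (x,y)→(u,v) scales areas by 2.
u-values: -2, -2, 4, 6, -4, 1; range = 6 − (-4) = 10.
v-values: 2, -14, -2, 2, 4, 15; range = 15 − (-14) = 29.
Area = (10 × 29) / 2 = 145.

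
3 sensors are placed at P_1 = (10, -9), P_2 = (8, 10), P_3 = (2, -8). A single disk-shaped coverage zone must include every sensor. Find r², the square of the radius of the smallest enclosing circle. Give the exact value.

94.9

Side lengths²: P_1P_2² = 365, P_1P_3² = 65, P_2P_3² = 360.
Since P_1P_2² = 365 < 360 + 65 = 425, the triangle is acute, so the smallest enclosing circle is the circumcircle.
Circumcentre = (7.1, 0.3), r² = 94.9.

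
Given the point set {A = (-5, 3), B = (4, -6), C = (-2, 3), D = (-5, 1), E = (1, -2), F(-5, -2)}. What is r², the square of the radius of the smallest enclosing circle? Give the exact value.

40.5

The minimum enclosing circle of a finite set is fixed by two of the points (as a diameter) or three (as a circumcircle).
The farthest pair is A–B with squared distance 162. The circle on this segment as diameter has centre (-0.5, -1.5) and r² = 162/4 = 40.5.
Check C: distance² to centre = 22.5 ≤ 40.5, so it lies inside.
All remaining points lie in this disk, and no smaller disk contains both endpoints, so this is the minimum enclosing circle.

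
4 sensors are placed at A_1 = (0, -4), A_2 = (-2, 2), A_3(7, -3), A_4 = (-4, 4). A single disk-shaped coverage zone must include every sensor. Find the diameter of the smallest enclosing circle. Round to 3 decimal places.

13.038

The minimum enclosing circle of a finite set is fixed by two of the points (as a diameter) or three (as a circumcircle).
The farthest pair is A_3–A_4 with squared distance 170. The circle on this segment as diameter has centre (1.5, 0.5) and r² = 170/4 = 42.5.
Check A_1: distance² to centre = 22.5 ≤ 42.5, so it lies inside.
All remaining points lie in this disk, and no smaller disk contains both endpoints, so this is the minimum enclosing circle.
Diameter = 2r = 2√(42.5) ≈ 13.038.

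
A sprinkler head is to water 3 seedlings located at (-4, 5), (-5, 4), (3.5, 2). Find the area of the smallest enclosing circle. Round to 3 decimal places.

59.887

Call the three points A, B, C in the order given.
Side lengths²: AB² = 2, AC² = 65.25, BC² = 76.25.
Since BC² = 76.25 ≥ 65.25 + 2 = 67.25, the angle opposite BC is not acute, so the smallest enclosing circle has BC as diameter.
Centre = midpoint of BC = (-0.75, 3), r² = 76.25/4 = 19.0625.
Area = π·r² = π·19.0625 ≈ 59.887.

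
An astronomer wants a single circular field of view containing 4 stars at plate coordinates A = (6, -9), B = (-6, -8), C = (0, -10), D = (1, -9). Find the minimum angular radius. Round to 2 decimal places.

6.02

The minimum enclosing circle of a finite set is fixed by two of the points (as a diameter) or three (as a circumcircle).
The farthest pair is A–B with squared distance 145. The circle on this segment as diameter has centre (0, -8.5) and r² = 145/4 = 36.25.
Check C: distance² to centre = 2.25 ≤ 36.25, so it lies inside.
All remaining points lie in this disk, and no smaller disk contains both endpoints, so this is the minimum enclosing circle.
r = √(36.25) ≈ 6.02.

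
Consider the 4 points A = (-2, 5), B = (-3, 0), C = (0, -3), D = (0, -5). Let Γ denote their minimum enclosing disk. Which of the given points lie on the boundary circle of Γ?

The minimum enclosing circle of a finite set is fixed by two of the points (as a diameter) or three (as a circumcircle).
The farthest pair is A–D with squared distance 104. The circle on this segment as diameter has centre (-1, 0) and r² = 104/4 = 26.
Check B: distance² to centre = 4 ≤ 26, so it lies inside.
All remaining points lie in this disk, and no smaller disk contains both endpoints, so this is the minimum enclosing circle.
The points at distance exactly r from the centre are A, D — 2 points.

A, D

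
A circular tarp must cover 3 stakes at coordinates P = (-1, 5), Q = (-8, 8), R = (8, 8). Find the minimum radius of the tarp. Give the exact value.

8

Side lengths²: PQ² = 58, PR² = 90, QR² = 256.
Since QR² = 256 ≥ 90 + 58 = 148, the angle opposite QR is not acute, so the smallest enclosing circle has QR as diameter.
Centre = midpoint of QR = (0, 8), r² = 256/4 = 64.
r = √64 = 8.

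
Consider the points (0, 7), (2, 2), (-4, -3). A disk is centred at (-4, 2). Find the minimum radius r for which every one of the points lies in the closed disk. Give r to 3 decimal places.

The required radius is the distance from (-4, 2) to the farthest point.
Squared distances: 41, 36, 25.
Maximum is 41, attained at (0, 7).
r = √41 ≈ 6.403.

6.403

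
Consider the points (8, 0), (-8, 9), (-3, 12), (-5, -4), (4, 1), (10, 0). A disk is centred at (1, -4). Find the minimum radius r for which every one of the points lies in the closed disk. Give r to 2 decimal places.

16.49

The required radius is the distance from (1, -4) to the farthest point.
Squared distances: 65, 250, 272, 36, 34, 97.
Maximum is 272, attained at (-3, 12).
r = √272 ≈ 16.49.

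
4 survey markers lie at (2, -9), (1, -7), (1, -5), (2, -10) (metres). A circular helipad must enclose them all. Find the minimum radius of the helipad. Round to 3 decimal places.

2.550

A smallest enclosing disk is always determined by at most three of the input points on its boundary.
The farthest pair is (1, -5)–(2, -10) with squared distance 26. The circle on this segment as diameter has centre (1.5, -7.5) and r² = 26/4 = 6.5.
Check (2, -9): distance² to centre = 2.5 ≤ 6.5, so it lies inside.
All remaining points lie in this disk, and no smaller disk contains both endpoints, so this is the minimum enclosing circle.
r = √(6.5) ≈ 2.550.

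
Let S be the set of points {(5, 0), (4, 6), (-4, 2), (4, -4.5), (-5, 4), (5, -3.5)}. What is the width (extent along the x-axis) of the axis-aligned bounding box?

max x = 5, min x = -5, so width = 10.

10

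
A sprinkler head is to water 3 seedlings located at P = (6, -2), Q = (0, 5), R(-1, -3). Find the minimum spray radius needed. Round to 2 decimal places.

Side lengths²: PQ² = 85, PR² = 50, QR² = 65.
Since PQ² = 85 < 65 + 50 = 115, the triangle is acute, so the smallest enclosing circle is the circumcircle.
Circumcentre = (45/22, 15/22), r² = 5525/242.
r = √(5525/242) ≈ 4.78.

4.78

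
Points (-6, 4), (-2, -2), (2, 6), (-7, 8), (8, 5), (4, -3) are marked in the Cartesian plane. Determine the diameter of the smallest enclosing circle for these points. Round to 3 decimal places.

16.125

A smallest enclosing disk is always determined by at most three of the input points on its boundary.
The minimum enclosing circle is determined by three boundary points: (-7, 8), (8, 5), (4, -3).
Their circumcentre is (0, 4) with r² = 65.
The farthest remaining point (-2, -2) is at distance² 40 ≤ 65.
Diameter = 2r = 2√65 ≈ 16.125.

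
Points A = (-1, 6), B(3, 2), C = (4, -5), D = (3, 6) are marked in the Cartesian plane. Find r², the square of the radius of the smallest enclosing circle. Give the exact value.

36.5

The farthest pair is A–C with squared distance 146. The circle on this segment as diameter has centre (1.5, 0.5) and r² = 146/4 = 36.5.
Check B: distance² to centre = 4.5 ≤ 36.5, so it lies inside.
All remaining points lie in this disk, and no smaller disk contains both endpoints, so this is the minimum enclosing circle.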